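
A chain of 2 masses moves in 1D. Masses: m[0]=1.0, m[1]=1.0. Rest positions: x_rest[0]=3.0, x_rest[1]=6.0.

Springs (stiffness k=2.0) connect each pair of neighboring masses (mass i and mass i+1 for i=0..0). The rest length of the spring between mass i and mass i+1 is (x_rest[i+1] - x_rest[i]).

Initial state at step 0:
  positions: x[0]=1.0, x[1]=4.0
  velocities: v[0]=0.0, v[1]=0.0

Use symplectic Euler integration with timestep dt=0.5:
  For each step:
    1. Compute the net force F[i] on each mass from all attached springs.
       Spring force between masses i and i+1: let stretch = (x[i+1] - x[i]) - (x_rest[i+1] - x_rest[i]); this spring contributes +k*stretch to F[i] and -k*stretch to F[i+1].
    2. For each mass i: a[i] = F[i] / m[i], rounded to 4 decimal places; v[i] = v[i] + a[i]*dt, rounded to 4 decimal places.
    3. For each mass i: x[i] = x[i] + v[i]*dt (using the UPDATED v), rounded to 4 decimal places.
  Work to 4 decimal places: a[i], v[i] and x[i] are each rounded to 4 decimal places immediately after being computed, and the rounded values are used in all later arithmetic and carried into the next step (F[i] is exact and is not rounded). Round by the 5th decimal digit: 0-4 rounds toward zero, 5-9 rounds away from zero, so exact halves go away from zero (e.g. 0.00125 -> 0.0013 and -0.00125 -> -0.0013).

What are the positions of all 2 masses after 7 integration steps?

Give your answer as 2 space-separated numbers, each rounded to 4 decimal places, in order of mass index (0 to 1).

Answer: 1.0000 4.0000

Derivation:
Step 0: x=[1.0000 4.0000] v=[0.0000 0.0000]
Step 1: x=[1.0000 4.0000] v=[0.0000 0.0000]
Step 2: x=[1.0000 4.0000] v=[0.0000 0.0000]
Step 3: x=[1.0000 4.0000] v=[0.0000 0.0000]
Step 4: x=[1.0000 4.0000] v=[0.0000 0.0000]
Step 5: x=[1.0000 4.0000] v=[0.0000 0.0000]
Step 6: x=[1.0000 4.0000] v=[0.0000 0.0000]
Step 7: x=[1.0000 4.0000] v=[0.0000 0.0000]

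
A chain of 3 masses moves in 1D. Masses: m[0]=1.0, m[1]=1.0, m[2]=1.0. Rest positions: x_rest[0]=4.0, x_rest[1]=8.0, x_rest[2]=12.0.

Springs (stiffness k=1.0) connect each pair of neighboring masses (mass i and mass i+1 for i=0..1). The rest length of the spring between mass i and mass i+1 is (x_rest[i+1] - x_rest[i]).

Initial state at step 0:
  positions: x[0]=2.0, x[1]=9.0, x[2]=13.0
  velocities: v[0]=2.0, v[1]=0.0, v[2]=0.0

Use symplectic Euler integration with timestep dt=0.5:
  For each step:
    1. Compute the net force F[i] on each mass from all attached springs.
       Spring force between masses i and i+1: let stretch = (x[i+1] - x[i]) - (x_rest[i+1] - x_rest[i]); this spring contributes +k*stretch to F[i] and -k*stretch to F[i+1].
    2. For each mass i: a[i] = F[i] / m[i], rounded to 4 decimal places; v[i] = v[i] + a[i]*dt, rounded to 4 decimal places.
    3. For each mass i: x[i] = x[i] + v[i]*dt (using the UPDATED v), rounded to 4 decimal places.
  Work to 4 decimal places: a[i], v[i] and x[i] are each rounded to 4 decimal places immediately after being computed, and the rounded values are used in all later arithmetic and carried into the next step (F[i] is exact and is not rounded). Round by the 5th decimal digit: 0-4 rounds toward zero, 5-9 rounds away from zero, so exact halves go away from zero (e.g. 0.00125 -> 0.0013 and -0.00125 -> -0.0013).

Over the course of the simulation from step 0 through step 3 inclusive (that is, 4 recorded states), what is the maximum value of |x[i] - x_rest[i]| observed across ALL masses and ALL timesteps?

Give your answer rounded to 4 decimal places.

Step 0: x=[2.0000 9.0000 13.0000] v=[2.0000 0.0000 0.0000]
Step 1: x=[3.7500 8.2500 13.0000] v=[3.5000 -1.5000 0.0000]
Step 2: x=[5.6250 7.5625 12.8125] v=[3.7500 -1.3750 -0.3750]
Step 3: x=[6.9844 7.7032 12.3125] v=[2.7188 0.2813 -1.0000]
Max displacement = 2.9844

Answer: 2.9844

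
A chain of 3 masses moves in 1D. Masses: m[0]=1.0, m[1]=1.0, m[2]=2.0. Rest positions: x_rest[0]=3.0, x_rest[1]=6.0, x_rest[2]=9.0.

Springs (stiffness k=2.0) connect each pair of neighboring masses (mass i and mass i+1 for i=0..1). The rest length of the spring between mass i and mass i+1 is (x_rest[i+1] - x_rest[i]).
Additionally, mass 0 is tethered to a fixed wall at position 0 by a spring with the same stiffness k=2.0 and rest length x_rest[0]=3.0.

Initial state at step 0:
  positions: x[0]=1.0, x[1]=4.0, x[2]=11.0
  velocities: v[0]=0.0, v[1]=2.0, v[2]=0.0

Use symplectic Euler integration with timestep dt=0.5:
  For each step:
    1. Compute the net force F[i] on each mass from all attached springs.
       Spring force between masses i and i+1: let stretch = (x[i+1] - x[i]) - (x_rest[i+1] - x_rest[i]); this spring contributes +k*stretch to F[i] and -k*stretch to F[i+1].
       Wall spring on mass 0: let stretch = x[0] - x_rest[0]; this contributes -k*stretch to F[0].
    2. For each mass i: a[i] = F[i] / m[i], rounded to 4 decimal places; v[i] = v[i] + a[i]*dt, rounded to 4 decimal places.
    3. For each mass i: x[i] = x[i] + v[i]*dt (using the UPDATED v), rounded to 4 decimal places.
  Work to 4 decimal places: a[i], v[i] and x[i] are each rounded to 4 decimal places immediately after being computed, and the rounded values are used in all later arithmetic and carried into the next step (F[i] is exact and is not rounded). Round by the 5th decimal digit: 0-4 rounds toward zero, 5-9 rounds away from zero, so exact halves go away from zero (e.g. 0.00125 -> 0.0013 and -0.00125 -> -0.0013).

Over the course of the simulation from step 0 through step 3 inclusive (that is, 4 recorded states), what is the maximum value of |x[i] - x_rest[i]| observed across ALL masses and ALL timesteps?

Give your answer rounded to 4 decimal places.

Step 0: x=[1.0000 4.0000 11.0000] v=[0.0000 2.0000 0.0000]
Step 1: x=[2.0000 7.0000 10.0000] v=[2.0000 6.0000 -2.0000]
Step 2: x=[4.5000 9.0000 9.0000] v=[5.0000 4.0000 -2.0000]
Step 3: x=[7.0000 8.7500 8.7500] v=[5.0000 -0.5000 -0.5000]
Max displacement = 4.0000

Answer: 4.0000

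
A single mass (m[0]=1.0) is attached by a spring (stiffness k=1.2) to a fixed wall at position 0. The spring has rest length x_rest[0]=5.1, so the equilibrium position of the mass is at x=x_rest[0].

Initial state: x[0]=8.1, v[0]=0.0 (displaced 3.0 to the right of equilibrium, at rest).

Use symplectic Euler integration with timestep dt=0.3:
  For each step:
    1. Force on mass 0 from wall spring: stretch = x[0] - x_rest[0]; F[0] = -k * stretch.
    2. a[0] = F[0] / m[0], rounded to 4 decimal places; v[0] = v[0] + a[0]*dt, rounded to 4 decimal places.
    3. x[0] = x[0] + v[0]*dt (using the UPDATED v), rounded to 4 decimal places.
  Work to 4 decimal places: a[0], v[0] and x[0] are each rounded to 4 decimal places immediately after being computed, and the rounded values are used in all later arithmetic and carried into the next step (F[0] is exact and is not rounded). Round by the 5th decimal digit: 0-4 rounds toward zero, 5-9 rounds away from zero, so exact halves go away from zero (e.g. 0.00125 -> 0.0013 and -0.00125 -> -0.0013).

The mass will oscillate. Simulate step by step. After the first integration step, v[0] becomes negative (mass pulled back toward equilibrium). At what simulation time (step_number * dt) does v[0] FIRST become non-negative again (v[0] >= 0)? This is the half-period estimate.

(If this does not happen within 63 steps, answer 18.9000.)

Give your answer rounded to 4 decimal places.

Step 0: x=[8.1000] v=[0.0000]
Step 1: x=[7.7760] v=[-1.0800]
Step 2: x=[7.1630] v=[-2.0434]
Step 3: x=[6.3272] v=[-2.7861]
Step 4: x=[5.3588] v=[-3.2279]
Step 5: x=[4.3625] v=[-3.3211]
Step 6: x=[3.4458] v=[-3.0556]
Step 7: x=[2.7078] v=[-2.4601]
Step 8: x=[2.2281] v=[-1.5989]
Step 9: x=[2.0586] v=[-0.5650]
Step 10: x=[2.2176] v=[0.5299]
First v>=0 after going negative at step 10, time=3.0000

Answer: 3.0000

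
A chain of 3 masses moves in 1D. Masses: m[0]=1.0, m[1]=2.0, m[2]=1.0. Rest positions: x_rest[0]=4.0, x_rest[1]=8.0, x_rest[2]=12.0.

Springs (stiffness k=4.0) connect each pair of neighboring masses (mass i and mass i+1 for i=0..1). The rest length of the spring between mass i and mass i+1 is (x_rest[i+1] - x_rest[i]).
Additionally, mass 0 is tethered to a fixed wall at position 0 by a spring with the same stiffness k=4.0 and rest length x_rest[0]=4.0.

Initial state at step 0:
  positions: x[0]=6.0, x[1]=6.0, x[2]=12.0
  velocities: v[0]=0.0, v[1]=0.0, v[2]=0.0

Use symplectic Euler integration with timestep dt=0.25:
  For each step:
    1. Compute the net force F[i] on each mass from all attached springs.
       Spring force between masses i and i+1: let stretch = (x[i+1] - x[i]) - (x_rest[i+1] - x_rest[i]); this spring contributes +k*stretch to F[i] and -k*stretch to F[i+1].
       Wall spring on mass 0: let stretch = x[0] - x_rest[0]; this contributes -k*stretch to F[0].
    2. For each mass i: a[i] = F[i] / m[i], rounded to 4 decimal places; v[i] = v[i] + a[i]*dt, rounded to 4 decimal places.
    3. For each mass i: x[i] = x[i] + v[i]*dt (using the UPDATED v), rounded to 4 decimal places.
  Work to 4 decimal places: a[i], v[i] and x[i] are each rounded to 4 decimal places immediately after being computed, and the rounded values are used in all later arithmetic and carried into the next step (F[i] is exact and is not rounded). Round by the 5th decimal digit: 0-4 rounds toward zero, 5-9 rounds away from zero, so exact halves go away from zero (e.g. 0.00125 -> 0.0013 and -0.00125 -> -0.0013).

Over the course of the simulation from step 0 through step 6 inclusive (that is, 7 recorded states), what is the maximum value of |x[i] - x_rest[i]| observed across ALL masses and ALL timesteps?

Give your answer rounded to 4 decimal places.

Step 0: x=[6.0000 6.0000 12.0000] v=[0.0000 0.0000 0.0000]
Step 1: x=[4.5000 6.7500 11.5000] v=[-6.0000 3.0000 -2.0000]
Step 2: x=[2.4375 7.8125 10.8125] v=[-8.2500 4.2500 -2.7500]
Step 3: x=[1.1094 8.5781 10.3750] v=[-5.3125 3.0625 -1.7500]
Step 4: x=[1.3711 8.6348 10.4883] v=[1.0468 0.2266 0.4531]
Step 5: x=[3.1060 8.0152 11.1382] v=[6.9394 -2.4785 2.5996]
Step 6: x=[5.2917 7.1723 12.0074] v=[8.7426 -3.3716 3.4766]
Max displacement = 2.8906

Answer: 2.8906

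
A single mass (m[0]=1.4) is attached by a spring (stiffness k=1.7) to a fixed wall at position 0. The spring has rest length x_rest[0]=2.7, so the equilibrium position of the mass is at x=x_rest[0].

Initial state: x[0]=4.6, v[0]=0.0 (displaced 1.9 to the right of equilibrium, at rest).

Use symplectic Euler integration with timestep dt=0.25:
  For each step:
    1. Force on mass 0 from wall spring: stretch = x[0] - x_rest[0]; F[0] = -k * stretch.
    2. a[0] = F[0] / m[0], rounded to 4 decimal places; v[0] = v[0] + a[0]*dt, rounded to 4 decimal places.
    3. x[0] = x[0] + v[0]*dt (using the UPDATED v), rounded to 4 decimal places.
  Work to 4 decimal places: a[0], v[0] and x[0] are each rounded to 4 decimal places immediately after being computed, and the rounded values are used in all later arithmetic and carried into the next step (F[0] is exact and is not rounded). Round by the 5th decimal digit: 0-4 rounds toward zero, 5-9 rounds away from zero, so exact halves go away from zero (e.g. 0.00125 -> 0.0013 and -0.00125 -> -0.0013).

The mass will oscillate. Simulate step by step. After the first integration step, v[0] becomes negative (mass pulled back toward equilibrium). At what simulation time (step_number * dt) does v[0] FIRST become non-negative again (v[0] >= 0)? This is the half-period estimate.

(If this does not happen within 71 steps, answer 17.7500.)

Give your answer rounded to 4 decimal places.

Step 0: x=[4.6000] v=[0.0000]
Step 1: x=[4.4558] v=[-0.5768]
Step 2: x=[4.1784] v=[-1.1098]
Step 3: x=[3.7888] v=[-1.5586]
Step 4: x=[3.3165] v=[-1.8891]
Step 5: x=[2.7974] v=[-2.0763]
Step 6: x=[2.2709] v=[-2.1059]
Step 7: x=[1.7770] v=[-1.9756]
Step 8: x=[1.3532] v=[-1.6954]
Step 9: x=[1.0316] v=[-1.2866]
Step 10: x=[0.8366] v=[-0.7801]
Step 11: x=[0.7830] v=[-0.2144]
Step 12: x=[0.8749] v=[0.3676]
First v>=0 after going negative at step 12, time=3.0000

Answer: 3.0000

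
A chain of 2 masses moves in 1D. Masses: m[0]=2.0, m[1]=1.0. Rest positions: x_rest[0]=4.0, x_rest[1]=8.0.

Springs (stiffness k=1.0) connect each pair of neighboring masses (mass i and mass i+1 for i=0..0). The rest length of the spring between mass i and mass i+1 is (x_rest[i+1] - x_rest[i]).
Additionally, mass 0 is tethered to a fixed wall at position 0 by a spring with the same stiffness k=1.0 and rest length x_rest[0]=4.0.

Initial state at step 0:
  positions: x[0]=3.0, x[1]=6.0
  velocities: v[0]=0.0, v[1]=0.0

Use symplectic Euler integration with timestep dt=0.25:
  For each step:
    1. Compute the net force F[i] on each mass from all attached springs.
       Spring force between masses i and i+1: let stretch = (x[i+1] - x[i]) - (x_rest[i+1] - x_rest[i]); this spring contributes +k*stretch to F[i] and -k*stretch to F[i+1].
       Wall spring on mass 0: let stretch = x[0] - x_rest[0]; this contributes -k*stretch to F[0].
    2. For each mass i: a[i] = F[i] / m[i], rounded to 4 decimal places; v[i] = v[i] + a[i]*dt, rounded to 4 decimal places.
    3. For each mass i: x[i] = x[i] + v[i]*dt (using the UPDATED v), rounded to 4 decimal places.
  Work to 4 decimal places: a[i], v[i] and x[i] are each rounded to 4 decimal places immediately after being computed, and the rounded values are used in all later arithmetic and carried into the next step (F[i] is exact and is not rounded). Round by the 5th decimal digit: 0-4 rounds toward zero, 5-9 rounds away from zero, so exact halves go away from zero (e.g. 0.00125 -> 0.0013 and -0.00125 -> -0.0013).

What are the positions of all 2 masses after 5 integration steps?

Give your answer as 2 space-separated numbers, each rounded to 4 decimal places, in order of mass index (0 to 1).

Step 0: x=[3.0000 6.0000] v=[0.0000 0.0000]
Step 1: x=[3.0000 6.0625] v=[0.0000 0.2500]
Step 2: x=[3.0020 6.1836] v=[0.0078 0.4844]
Step 3: x=[3.0096 6.3559] v=[0.0303 0.6890]
Step 4: x=[3.0277 6.5690] v=[0.0724 0.8524]
Step 5: x=[3.0619 6.8108] v=[0.1366 0.9671]

Answer: 3.0619 6.8108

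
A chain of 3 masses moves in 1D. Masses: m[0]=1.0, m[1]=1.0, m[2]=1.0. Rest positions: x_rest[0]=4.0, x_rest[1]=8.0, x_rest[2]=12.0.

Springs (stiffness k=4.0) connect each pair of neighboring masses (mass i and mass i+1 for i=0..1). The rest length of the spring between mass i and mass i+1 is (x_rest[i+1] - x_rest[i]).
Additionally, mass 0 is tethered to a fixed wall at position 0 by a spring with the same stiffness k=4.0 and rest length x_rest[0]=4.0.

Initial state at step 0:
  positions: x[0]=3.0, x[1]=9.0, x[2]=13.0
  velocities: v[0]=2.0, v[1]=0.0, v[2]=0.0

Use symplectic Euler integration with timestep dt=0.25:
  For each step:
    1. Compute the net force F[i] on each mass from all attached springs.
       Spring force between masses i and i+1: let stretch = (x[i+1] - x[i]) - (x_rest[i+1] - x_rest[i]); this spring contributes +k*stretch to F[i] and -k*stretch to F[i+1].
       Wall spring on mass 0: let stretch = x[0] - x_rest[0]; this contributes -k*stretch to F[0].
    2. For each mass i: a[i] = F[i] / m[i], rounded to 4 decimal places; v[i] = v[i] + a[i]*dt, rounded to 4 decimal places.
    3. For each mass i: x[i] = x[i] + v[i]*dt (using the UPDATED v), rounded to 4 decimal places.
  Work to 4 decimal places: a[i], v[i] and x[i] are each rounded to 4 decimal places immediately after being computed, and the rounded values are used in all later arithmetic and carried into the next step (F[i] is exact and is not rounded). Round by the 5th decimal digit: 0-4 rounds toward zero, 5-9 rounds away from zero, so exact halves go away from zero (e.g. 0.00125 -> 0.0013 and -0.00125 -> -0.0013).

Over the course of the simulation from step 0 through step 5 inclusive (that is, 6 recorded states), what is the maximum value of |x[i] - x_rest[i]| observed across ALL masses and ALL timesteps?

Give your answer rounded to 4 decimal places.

Step 0: x=[3.0000 9.0000 13.0000] v=[2.0000 0.0000 0.0000]
Step 1: x=[4.2500 8.5000 13.0000] v=[5.0000 -2.0000 0.0000]
Step 2: x=[5.5000 8.0625 12.8750] v=[5.0000 -1.7500 -0.5000]
Step 3: x=[6.0156 8.1875 12.5469] v=[2.0625 0.5000 -1.3125]
Step 4: x=[5.5703 8.8594 12.1289] v=[-1.7812 2.6875 -1.6719]
Step 5: x=[4.5547 9.5264 11.8936] v=[-4.0624 2.6679 -0.9414]
Max displacement = 2.0156

Answer: 2.0156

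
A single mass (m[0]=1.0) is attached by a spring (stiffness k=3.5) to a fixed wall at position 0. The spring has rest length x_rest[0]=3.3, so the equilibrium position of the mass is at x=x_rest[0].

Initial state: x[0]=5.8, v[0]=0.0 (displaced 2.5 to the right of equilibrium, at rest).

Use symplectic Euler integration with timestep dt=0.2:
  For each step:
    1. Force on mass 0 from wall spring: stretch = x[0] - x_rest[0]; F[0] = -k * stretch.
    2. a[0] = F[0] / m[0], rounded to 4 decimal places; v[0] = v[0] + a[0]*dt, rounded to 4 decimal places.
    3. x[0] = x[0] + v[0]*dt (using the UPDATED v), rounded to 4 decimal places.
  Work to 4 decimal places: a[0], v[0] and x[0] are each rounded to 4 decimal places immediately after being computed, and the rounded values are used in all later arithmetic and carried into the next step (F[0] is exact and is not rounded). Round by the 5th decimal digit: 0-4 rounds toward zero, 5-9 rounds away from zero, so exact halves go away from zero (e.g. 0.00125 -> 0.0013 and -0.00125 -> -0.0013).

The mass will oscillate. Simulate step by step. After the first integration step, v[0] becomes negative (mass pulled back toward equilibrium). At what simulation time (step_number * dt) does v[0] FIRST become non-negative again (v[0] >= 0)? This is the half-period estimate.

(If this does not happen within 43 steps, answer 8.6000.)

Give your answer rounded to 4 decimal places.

Answer: 1.8000

Derivation:
Step 0: x=[5.8000] v=[0.0000]
Step 1: x=[5.4500] v=[-1.7500]
Step 2: x=[4.7990] v=[-3.2550]
Step 3: x=[3.9381] v=[-4.3043]
Step 4: x=[2.9879] v=[-4.7510]
Step 5: x=[2.0814] v=[-4.5325]
Step 6: x=[1.3455] v=[-3.6795]
Step 7: x=[0.8832] v=[-2.3113]
Step 8: x=[0.7593] v=[-0.6195]
Step 9: x=[0.9911] v=[1.1590]
First v>=0 after going negative at step 9, time=1.8000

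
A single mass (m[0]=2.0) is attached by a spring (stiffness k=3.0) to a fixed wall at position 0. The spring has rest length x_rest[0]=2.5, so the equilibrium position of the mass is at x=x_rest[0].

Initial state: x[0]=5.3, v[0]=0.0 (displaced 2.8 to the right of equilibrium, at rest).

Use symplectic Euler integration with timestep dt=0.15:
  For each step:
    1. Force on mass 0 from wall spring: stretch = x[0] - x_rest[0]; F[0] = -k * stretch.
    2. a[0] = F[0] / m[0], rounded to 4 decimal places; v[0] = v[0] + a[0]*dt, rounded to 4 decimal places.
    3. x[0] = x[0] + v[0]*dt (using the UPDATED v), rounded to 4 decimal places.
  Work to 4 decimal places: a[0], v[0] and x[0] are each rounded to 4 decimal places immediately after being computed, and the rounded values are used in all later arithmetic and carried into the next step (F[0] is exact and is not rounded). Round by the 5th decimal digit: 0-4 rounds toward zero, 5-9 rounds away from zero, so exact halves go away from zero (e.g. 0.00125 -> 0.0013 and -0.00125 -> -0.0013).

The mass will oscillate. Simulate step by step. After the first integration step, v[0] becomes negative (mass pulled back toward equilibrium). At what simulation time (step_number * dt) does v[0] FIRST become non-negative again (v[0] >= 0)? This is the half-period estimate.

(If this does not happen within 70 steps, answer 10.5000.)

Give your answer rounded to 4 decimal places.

Answer: 2.7000

Derivation:
Step 0: x=[5.3000] v=[0.0000]
Step 1: x=[5.2055] v=[-0.6300]
Step 2: x=[5.0197] v=[-1.2387]
Step 3: x=[4.7489] v=[-1.8056]
Step 4: x=[4.4022] v=[-2.3116]
Step 5: x=[3.9913] v=[-2.7396]
Step 6: x=[3.5300] v=[-3.0752]
Step 7: x=[3.0340] v=[-3.3070]
Step 8: x=[2.5199] v=[-3.4272]
Step 9: x=[2.0051] v=[-3.4317]
Step 10: x=[1.5071] v=[-3.3203]
Step 11: x=[1.0426] v=[-3.0969]
Step 12: x=[0.6273] v=[-2.7690]
Step 13: x=[0.2752] v=[-2.3476]
Step 14: x=[-0.0019] v=[-1.8470]
Step 15: x=[-0.1945] v=[-1.2841]
Step 16: x=[-0.2962] v=[-0.6778]
Step 17: x=[-0.3035] v=[-0.0487]
Step 18: x=[-0.2162] v=[0.5821]
First v>=0 after going negative at step 18, time=2.7000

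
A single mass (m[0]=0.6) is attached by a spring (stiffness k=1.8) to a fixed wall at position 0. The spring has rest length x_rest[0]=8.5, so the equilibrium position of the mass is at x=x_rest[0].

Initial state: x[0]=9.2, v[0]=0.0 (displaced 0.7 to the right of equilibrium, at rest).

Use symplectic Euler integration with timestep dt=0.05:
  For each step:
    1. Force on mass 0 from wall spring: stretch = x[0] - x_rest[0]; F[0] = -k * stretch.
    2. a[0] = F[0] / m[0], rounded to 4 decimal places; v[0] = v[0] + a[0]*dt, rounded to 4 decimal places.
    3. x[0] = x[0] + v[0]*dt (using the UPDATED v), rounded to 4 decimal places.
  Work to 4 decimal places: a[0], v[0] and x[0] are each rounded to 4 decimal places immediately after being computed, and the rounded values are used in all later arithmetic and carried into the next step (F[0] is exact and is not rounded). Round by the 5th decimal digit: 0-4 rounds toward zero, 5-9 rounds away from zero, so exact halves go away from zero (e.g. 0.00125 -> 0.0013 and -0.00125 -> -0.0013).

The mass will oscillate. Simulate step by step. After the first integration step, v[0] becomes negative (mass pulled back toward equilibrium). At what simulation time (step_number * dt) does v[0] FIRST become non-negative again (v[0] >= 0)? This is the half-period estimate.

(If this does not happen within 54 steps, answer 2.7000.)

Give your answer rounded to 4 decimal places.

Answer: 1.8500

Derivation:
Step 0: x=[9.2000] v=[0.0000]
Step 1: x=[9.1948] v=[-0.1050]
Step 2: x=[9.1843] v=[-0.2092]
Step 3: x=[9.1687] v=[-0.3118]
Step 4: x=[9.1481] v=[-0.4121]
Step 5: x=[9.1226] v=[-0.5093]
Step 6: x=[9.0925] v=[-0.6027]
Step 7: x=[9.0579] v=[-0.6916]
Step 8: x=[9.0191] v=[-0.7753]
Step 9: x=[8.9764] v=[-0.8532]
Step 10: x=[8.9302] v=[-0.9247]
Step 11: x=[8.8807] v=[-0.9892]
Step 12: x=[8.8284] v=[-1.0463]
Step 13: x=[8.7736] v=[-1.0956]
Step 14: x=[8.7168] v=[-1.1366]
Step 15: x=[8.6583] v=[-1.1691]
Step 16: x=[8.5987] v=[-1.1928]
Step 17: x=[8.5383] v=[-1.2076]
Step 18: x=[8.4776] v=[-1.2133]
Step 19: x=[8.4171] v=[-1.2099]
Step 20: x=[8.3572] v=[-1.1975]
Step 21: x=[8.2984] v=[-1.1761]
Step 22: x=[8.2411] v=[-1.1459]
Step 23: x=[8.1857] v=[-1.1071]
Step 24: x=[8.1327] v=[-1.0600]
Step 25: x=[8.0825] v=[-1.0049]
Step 26: x=[8.0354] v=[-0.9423]
Step 27: x=[7.9918] v=[-0.8726]
Step 28: x=[7.9520] v=[-0.7964]
Step 29: x=[7.9163] v=[-0.7142]
Step 30: x=[7.8850] v=[-0.6266]
Step 31: x=[7.8583] v=[-0.5344]
Step 32: x=[7.8364] v=[-0.4381]
Step 33: x=[7.8195] v=[-0.3386]
Step 34: x=[7.8077] v=[-0.2365]
Step 35: x=[7.8011] v=[-0.1327]
Step 36: x=[7.7997] v=[-0.0279]
Step 37: x=[7.8036] v=[0.0771]
First v>=0 after going negative at step 37, time=1.8500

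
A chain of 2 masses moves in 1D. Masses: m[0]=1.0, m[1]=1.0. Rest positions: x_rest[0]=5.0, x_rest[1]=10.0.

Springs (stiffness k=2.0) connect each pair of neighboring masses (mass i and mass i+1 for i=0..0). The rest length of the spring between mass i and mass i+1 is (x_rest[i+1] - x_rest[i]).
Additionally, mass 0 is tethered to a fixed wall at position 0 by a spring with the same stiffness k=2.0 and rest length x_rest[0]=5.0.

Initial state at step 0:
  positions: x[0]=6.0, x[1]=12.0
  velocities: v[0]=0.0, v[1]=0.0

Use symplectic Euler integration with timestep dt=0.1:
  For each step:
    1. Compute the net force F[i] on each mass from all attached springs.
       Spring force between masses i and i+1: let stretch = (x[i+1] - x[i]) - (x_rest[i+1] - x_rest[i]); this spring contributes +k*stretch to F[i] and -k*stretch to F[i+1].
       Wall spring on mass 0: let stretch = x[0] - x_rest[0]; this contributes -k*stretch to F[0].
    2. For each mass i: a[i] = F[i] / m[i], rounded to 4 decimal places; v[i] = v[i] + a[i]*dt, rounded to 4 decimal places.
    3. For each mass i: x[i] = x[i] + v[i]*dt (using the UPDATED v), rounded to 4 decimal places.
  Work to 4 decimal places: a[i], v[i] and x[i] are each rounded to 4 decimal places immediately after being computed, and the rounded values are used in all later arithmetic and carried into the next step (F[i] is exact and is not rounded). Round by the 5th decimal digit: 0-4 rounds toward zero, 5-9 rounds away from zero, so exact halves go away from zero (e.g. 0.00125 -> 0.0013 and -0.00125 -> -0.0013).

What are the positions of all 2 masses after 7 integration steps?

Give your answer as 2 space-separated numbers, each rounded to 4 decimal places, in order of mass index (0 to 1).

Answer: 5.9544 11.4872

Derivation:
Step 0: x=[6.0000 12.0000] v=[0.0000 0.0000]
Step 1: x=[6.0000 11.9800] v=[0.0000 -0.2000]
Step 2: x=[5.9996 11.9404] v=[-0.0040 -0.3960]
Step 3: x=[5.9980 11.8820] v=[-0.0158 -0.5842]
Step 4: x=[5.9941 11.8059] v=[-0.0386 -0.7610]
Step 5: x=[5.9866 11.7136] v=[-0.0751 -0.9234]
Step 6: x=[5.9739 11.6067] v=[-0.1270 -1.0688]
Step 7: x=[5.9544 11.4872] v=[-0.1952 -1.1954]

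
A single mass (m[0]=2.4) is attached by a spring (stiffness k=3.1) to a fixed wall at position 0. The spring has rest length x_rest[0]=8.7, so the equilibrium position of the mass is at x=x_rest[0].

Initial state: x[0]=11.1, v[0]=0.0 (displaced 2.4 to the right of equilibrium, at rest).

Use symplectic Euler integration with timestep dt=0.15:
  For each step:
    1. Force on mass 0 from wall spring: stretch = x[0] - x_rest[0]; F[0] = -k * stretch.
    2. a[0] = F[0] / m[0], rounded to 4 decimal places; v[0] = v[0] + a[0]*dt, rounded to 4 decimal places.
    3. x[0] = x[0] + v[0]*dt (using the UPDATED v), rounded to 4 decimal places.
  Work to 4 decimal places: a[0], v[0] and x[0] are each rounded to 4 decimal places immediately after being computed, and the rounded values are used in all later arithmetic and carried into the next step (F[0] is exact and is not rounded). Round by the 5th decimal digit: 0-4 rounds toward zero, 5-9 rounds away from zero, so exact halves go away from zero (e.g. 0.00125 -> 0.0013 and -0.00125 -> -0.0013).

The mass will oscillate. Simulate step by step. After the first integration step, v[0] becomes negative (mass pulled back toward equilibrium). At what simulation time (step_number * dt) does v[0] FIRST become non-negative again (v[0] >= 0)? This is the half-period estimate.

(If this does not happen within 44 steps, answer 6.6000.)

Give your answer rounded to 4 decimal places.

Step 0: x=[11.1000] v=[0.0000]
Step 1: x=[11.0303] v=[-0.4650]
Step 2: x=[10.8928] v=[-0.9165]
Step 3: x=[10.6916] v=[-1.3414]
Step 4: x=[10.4325] v=[-1.7273]
Step 5: x=[10.1231] v=[-2.0630]
Step 6: x=[9.7723] v=[-2.3387]
Step 7: x=[9.3903] v=[-2.5465]
Step 8: x=[8.9883] v=[-2.6802]
Step 9: x=[8.5779] v=[-2.7361]
Step 10: x=[8.1710] v=[-2.7124]
Step 11: x=[7.7795] v=[-2.6099]
Step 12: x=[7.4148] v=[-2.4316]
Step 13: x=[7.0874] v=[-2.1826]
Step 14: x=[6.8069] v=[-1.8702]
Step 15: x=[6.5814] v=[-1.5034]
Step 16: x=[6.4175] v=[-1.0929]
Step 17: x=[6.3199] v=[-0.6507]
Step 18: x=[6.2915] v=[-0.1896]
Step 19: x=[6.3331] v=[0.2771]
First v>=0 after going negative at step 19, time=2.8500

Answer: 2.8500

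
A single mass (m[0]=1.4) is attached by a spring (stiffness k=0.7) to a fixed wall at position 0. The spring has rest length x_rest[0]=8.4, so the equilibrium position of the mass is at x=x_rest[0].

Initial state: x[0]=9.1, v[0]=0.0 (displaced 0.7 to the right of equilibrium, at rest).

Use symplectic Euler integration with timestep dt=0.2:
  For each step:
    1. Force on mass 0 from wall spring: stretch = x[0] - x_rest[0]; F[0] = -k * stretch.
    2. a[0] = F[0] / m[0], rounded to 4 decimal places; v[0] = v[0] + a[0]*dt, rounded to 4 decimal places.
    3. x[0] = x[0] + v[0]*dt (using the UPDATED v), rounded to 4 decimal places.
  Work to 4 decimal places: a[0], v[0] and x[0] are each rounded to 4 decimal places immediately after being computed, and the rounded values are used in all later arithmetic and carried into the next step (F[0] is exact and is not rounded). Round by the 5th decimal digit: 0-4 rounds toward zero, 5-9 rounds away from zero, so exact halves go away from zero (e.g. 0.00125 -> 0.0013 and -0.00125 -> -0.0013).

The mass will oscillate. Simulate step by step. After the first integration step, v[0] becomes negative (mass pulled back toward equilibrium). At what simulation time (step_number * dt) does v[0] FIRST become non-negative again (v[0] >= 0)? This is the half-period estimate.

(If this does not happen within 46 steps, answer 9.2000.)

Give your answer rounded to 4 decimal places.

Step 0: x=[9.1000] v=[0.0000]
Step 1: x=[9.0860] v=[-0.0700]
Step 2: x=[9.0583] v=[-0.1386]
Step 3: x=[9.0174] v=[-0.2044]
Step 4: x=[8.9642] v=[-0.2661]
Step 5: x=[8.8997] v=[-0.3225]
Step 6: x=[8.8252] v=[-0.3725]
Step 7: x=[8.7422] v=[-0.4150]
Step 8: x=[8.6524] v=[-0.4492]
Step 9: x=[8.5575] v=[-0.4744]
Step 10: x=[8.4595] v=[-0.4902]
Step 11: x=[8.3603] v=[-0.4962]
Step 12: x=[8.2619] v=[-0.4922]
Step 13: x=[8.1662] v=[-0.4784]
Step 14: x=[8.0752] v=[-0.4550]
Step 15: x=[7.9907] v=[-0.4225]
Step 16: x=[7.9144] v=[-0.3816]
Step 17: x=[7.8478] v=[-0.3330]
Step 18: x=[7.7922] v=[-0.2778]
Step 19: x=[7.7488] v=[-0.2170]
Step 20: x=[7.7184] v=[-0.1519]
Step 21: x=[7.7017] v=[-0.0837]
Step 22: x=[7.6989] v=[-0.0139]
Step 23: x=[7.7101] v=[0.0562]
First v>=0 after going negative at step 23, time=4.6000

Answer: 4.6000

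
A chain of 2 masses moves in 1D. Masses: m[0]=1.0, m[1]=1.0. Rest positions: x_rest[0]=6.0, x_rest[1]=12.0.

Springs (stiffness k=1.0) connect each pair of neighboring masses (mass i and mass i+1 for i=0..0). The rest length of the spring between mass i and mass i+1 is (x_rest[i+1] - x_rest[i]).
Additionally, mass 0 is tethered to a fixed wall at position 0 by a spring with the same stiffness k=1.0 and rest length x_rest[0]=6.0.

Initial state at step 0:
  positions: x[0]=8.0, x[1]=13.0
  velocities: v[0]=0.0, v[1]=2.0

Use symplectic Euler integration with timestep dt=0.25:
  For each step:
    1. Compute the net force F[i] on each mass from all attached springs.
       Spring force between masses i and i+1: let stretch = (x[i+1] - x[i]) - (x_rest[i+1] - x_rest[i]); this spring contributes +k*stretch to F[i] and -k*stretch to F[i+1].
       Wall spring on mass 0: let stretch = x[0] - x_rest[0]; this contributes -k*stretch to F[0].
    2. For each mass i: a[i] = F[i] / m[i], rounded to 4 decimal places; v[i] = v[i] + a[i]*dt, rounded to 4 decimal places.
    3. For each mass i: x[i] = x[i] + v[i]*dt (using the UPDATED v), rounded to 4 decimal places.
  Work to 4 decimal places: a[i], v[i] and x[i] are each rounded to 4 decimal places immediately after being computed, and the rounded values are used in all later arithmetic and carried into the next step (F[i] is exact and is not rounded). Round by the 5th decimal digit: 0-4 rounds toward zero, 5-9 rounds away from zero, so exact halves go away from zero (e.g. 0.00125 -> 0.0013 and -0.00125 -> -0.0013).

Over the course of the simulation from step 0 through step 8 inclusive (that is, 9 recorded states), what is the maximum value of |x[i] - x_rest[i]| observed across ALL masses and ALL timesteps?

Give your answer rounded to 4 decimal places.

Answer: 3.5294

Derivation:
Step 0: x=[8.0000 13.0000] v=[0.0000 2.0000]
Step 1: x=[7.8125 13.5625] v=[-0.7500 2.2500]
Step 2: x=[7.4961 14.1406] v=[-1.2656 2.3125]
Step 3: x=[7.1265 14.6785] v=[-1.4785 2.1514]
Step 4: x=[6.7835 15.1194] v=[-1.3721 1.7634]
Step 5: x=[6.5375 15.4143] v=[-0.9840 1.1794]
Step 6: x=[6.4377 15.5294] v=[-0.3992 0.4602]
Step 7: x=[6.5038 15.4512] v=[0.2643 -0.3127]
Step 8: x=[6.7226 15.1888] v=[0.8752 -1.0496]
Max displacement = 3.5294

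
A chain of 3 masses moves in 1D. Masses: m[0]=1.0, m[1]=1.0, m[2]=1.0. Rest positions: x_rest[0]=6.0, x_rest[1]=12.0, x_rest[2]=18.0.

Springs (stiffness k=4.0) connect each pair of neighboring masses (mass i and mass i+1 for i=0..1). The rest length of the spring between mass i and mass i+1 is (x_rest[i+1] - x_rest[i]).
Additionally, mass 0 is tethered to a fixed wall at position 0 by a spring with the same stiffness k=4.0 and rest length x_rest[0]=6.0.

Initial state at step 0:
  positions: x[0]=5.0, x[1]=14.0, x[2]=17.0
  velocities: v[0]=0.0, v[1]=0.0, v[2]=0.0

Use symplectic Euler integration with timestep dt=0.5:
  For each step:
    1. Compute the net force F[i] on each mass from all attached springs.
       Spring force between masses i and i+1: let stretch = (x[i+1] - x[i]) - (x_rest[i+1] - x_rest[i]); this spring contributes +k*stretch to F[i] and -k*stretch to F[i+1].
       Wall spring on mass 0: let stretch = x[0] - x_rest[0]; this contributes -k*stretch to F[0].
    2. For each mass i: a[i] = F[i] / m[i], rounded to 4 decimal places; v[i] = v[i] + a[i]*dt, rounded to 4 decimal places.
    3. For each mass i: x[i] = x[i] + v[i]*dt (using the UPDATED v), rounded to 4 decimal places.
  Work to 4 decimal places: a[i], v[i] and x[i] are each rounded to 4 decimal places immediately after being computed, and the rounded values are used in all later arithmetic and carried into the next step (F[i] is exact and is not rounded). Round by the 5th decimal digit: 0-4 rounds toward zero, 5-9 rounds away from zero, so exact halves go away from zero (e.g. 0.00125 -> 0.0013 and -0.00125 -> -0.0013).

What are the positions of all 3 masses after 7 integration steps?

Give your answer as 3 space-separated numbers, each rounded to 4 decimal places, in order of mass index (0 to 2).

Answer: 7.0000 10.0000 19.0000

Derivation:
Step 0: x=[5.0000 14.0000 17.0000] v=[0.0000 0.0000 0.0000]
Step 1: x=[9.0000 8.0000 20.0000] v=[8.0000 -12.0000 6.0000]
Step 2: x=[3.0000 15.0000 17.0000] v=[-12.0000 14.0000 -6.0000]
Step 3: x=[6.0000 12.0000 18.0000] v=[6.0000 -6.0000 2.0000]
Step 4: x=[9.0000 9.0000 19.0000] v=[6.0000 -6.0000 2.0000]
Step 5: x=[3.0000 16.0000 16.0000] v=[-12.0000 14.0000 -6.0000]
Step 6: x=[7.0000 10.0000 19.0000] v=[8.0000 -12.0000 6.0000]
Step 7: x=[7.0000 10.0000 19.0000] v=[0.0000 0.0000 0.0000]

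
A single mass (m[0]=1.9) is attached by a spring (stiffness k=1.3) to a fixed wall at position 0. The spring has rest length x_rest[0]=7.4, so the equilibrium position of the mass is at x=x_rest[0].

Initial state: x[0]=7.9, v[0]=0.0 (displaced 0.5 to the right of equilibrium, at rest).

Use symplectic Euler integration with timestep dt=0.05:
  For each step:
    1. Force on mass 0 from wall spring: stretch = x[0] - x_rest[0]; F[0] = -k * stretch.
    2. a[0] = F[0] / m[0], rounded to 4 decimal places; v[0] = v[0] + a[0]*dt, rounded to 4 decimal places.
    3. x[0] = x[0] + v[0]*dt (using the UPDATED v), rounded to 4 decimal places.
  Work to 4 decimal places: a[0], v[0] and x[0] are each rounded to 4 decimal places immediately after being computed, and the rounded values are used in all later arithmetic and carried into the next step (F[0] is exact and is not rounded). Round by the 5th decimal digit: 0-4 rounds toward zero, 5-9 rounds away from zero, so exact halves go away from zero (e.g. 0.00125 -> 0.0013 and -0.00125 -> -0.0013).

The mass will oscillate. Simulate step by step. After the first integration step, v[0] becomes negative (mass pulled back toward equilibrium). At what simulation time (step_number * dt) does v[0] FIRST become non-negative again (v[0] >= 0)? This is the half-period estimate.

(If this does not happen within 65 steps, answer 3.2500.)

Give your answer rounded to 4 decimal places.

Answer: 3.2500

Derivation:
Step 0: x=[7.9000] v=[0.0000]
Step 1: x=[7.8991] v=[-0.0171]
Step 2: x=[7.8974] v=[-0.0342]
Step 3: x=[7.8948] v=[-0.0512]
Step 4: x=[7.8914] v=[-0.0681]
Step 5: x=[7.8872] v=[-0.0849]
Step 6: x=[7.8821] v=[-0.1016]
Step 7: x=[7.8762] v=[-0.1181]
Step 8: x=[7.8695] v=[-0.1344]
Step 9: x=[7.8620] v=[-0.1505]
Step 10: x=[7.8537] v=[-0.1663]
Step 11: x=[7.8446] v=[-0.1818]
Step 12: x=[7.8348] v=[-0.1970]
Step 13: x=[7.8242] v=[-0.2119]
Step 14: x=[7.8129] v=[-0.2264]
Step 15: x=[7.8009] v=[-0.2405]
Step 16: x=[7.7882] v=[-0.2542]
Step 17: x=[7.7748] v=[-0.2675]
Step 18: x=[7.7608] v=[-0.2803]
Step 19: x=[7.7462] v=[-0.2926]
Step 20: x=[7.7310] v=[-0.3044]
Step 21: x=[7.7152] v=[-0.3157]
Step 22: x=[7.6989] v=[-0.3265]
Step 23: x=[7.6821] v=[-0.3367]
Step 24: x=[7.6648] v=[-0.3464]
Step 25: x=[7.6470] v=[-0.3555]
Step 26: x=[7.6288] v=[-0.3640]
Step 27: x=[7.6102] v=[-0.3718]
Step 28: x=[7.5913] v=[-0.3790]
Step 29: x=[7.5720] v=[-0.3855]
Step 30: x=[7.5524] v=[-0.3914]
Step 31: x=[7.5326] v=[-0.3966]
Step 32: x=[7.5125] v=[-0.4011]
Step 33: x=[7.4923] v=[-0.4050]
Step 34: x=[7.4719] v=[-0.4082]
Step 35: x=[7.4514] v=[-0.4107]
Step 36: x=[7.4308] v=[-0.4125]
Step 37: x=[7.4101] v=[-0.4136]
Step 38: x=[7.3894] v=[-0.4139]
Step 39: x=[7.3687] v=[-0.4135]
Step 40: x=[7.3481] v=[-0.4124]
Step 41: x=[7.3276] v=[-0.4106]
Step 42: x=[7.3072] v=[-0.4081]
Step 43: x=[7.2870] v=[-0.4049]
Step 44: x=[7.2670] v=[-0.4010]
Step 45: x=[7.2472] v=[-0.3965]
Step 46: x=[7.2276] v=[-0.3913]
Step 47: x=[7.2083] v=[-0.3854]
Step 48: x=[7.1894] v=[-0.3788]
Step 49: x=[7.1708] v=[-0.3716]
Step 50: x=[7.1526] v=[-0.3638]
Step 51: x=[7.1348] v=[-0.3553]
Step 52: x=[7.1175] v=[-0.3462]
Step 53: x=[7.1007] v=[-0.3365]
Step 54: x=[7.0844] v=[-0.3263]
Step 55: x=[7.0686] v=[-0.3155]
Step 56: x=[7.0534] v=[-0.3042]
Step 57: x=[7.0388] v=[-0.2923]
Step 58: x=[7.0248] v=[-0.2799]
Step 59: x=[7.0114] v=[-0.2671]
Step 60: x=[6.9987] v=[-0.2538]
Step 61: x=[6.9867] v=[-0.2401]
Step 62: x=[6.9754] v=[-0.2260]
Step 63: x=[6.9648] v=[-0.2115]
Step 64: x=[6.9550] v=[-0.1966]
Step 65: x=[6.9459] v=[-0.1814]
v[0] did not become non-negative within 65 steps; using fallback time=3.2500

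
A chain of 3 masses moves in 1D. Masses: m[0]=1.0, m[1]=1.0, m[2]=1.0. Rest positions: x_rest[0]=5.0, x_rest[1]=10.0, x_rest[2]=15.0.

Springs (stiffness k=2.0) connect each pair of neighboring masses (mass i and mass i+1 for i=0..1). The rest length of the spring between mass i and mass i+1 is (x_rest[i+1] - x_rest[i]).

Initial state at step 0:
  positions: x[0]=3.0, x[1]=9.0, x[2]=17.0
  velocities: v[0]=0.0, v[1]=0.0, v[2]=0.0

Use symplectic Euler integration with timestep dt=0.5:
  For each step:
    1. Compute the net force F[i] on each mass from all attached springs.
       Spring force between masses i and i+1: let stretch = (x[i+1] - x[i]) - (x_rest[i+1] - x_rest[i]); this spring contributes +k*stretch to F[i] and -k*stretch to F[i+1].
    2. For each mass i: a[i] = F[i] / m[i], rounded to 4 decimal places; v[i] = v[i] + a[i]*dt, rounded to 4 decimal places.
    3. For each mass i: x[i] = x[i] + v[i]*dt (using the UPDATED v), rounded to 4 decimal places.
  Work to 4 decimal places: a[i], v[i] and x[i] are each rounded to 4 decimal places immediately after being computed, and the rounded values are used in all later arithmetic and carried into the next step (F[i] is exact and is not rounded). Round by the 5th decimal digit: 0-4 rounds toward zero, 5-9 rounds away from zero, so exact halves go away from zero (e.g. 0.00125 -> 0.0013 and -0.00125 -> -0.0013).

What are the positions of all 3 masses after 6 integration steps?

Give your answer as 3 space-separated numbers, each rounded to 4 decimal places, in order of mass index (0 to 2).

Step 0: x=[3.0000 9.0000 17.0000] v=[0.0000 0.0000 0.0000]
Step 1: x=[3.5000 10.0000 15.5000] v=[1.0000 2.0000 -3.0000]
Step 2: x=[4.7500 10.5000 13.7500] v=[2.5000 1.0000 -3.5000]
Step 3: x=[6.3750 9.7500 12.8750] v=[3.2500 -1.5000 -1.7500]
Step 4: x=[7.1875 8.8750 12.9375] v=[1.6250 -1.7500 0.1250]
Step 5: x=[6.3438 9.1875 13.4688] v=[-1.6875 0.6250 1.0625]
Step 6: x=[4.4219 10.2188 14.3594] v=[-3.8438 2.0626 1.7812]

Answer: 4.4219 10.2188 14.3594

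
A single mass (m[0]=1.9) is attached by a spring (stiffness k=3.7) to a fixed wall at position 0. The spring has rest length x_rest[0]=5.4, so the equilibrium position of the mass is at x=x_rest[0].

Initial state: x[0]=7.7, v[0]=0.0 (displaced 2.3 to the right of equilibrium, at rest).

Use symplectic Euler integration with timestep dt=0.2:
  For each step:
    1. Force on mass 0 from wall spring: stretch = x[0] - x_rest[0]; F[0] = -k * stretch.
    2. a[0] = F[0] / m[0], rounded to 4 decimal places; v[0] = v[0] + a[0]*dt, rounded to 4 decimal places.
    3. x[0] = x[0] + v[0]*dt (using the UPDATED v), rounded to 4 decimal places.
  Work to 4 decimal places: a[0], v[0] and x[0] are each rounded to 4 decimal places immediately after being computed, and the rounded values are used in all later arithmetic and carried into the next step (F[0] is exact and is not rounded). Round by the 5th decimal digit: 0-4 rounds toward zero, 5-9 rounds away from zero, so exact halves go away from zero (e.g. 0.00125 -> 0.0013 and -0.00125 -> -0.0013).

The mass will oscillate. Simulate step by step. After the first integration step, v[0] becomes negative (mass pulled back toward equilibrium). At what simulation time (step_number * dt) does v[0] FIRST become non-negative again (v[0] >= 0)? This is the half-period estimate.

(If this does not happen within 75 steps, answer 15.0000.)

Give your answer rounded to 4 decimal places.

Answer: 2.4000

Derivation:
Step 0: x=[7.7000] v=[0.0000]
Step 1: x=[7.5208] v=[-0.8958]
Step 2: x=[7.1764] v=[-1.7218]
Step 3: x=[6.6937] v=[-2.4137]
Step 4: x=[6.1102] v=[-2.9176]
Step 5: x=[5.4714] v=[-3.1942]
Step 6: x=[4.8270] v=[-3.2220]
Step 7: x=[4.2272] v=[-2.9988]
Step 8: x=[3.7188] v=[-2.5420]
Step 9: x=[3.3414] v=[-1.8872]
Step 10: x=[3.1243] v=[-1.0854]
Step 11: x=[3.0845] v=[-0.1991]
Step 12: x=[3.2250] v=[0.7027]
First v>=0 after going negative at step 12, time=2.4000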